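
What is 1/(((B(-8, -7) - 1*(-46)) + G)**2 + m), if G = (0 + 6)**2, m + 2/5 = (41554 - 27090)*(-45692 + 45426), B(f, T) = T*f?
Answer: -5/19141902 ≈ -2.6121e-7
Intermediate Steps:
m = -19237122/5 (m = -2/5 + (41554 - 27090)*(-45692 + 45426) = -2/5 + 14464*(-266) = -2/5 - 3847424 = -19237122/5 ≈ -3.8474e+6)
G = 36 (G = 6**2 = 36)
1/(((B(-8, -7) - 1*(-46)) + G)**2 + m) = 1/(((-7*(-8) - 1*(-46)) + 36)**2 - 19237122/5) = 1/(((56 + 46) + 36)**2 - 19237122/5) = 1/((102 + 36)**2 - 19237122/5) = 1/(138**2 - 19237122/5) = 1/(19044 - 19237122/5) = 1/(-19141902/5) = -5/19141902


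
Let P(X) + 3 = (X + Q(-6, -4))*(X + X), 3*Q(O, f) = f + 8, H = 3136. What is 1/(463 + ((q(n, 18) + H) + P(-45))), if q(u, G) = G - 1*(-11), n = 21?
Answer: 1/7555 ≈ 0.00013236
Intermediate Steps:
q(u, G) = 11 + G (q(u, G) = G + 11 = 11 + G)
Q(O, f) = 8/3 + f/3 (Q(O, f) = (f + 8)/3 = (8 + f)/3 = 8/3 + f/3)
P(X) = -3 + 2*X*(4/3 + X) (P(X) = -3 + (X + (8/3 + (1/3)*(-4)))*(X + X) = -3 + (X + (8/3 - 4/3))*(2*X) = -3 + (X + 4/3)*(2*X) = -3 + (4/3 + X)*(2*X) = -3 + 2*X*(4/3 + X))
1/(463 + ((q(n, 18) + H) + P(-45))) = 1/(463 + (((11 + 18) + 3136) + (-3 + 2*(-45)**2 + (8/3)*(-45)))) = 1/(463 + ((29 + 3136) + (-3 + 2*2025 - 120))) = 1/(463 + (3165 + (-3 + 4050 - 120))) = 1/(463 + (3165 + 3927)) = 1/(463 + 7092) = 1/7555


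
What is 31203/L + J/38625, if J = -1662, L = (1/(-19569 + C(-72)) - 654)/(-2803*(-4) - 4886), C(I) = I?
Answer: -9983123174952172/33076428625 ≈ -3.0182e+5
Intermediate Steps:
L = -12845215/124248966 (L = (1/(-19569 - 72) - 654)/(-2803*(-4) - 4886) = (1/(-19641) - 654)/(11212 - 4886) = (-1/19641 - 654)/6326 = -12845215/19641*1/6326 = -12845215/124248966 ≈ -0.10338)
31203/L + J/38625 = 31203/(-12845215/124248966) - 1662/38625 = 31203*(-124248966/12845215) - 1662*1/38625 = -3876940486098/12845215 - 554/12875 = -9983123174952172/33076428625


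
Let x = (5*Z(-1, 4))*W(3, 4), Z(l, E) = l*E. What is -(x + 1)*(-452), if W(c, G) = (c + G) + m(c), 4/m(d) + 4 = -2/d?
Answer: -385556/7 ≈ -55079.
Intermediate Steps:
m(d) = 4/(-4 - 2/d)
W(c, G) = G + c - 2*c/(1 + 2*c) (W(c, G) = (c + G) - 2*c/(1 + 2*c) = (G + c) - 2*c/(1 + 2*c) = G + c - 2*c/(1 + 2*c))
Z(l, E) = E*l
x = -860/7 (x = (5*(4*(-1)))*((-2*3 + (1 + 2*3)*(4 + 3))/(1 + 2*3)) = (5*(-4))*((-6 + (1 + 6)*7)/(1 + 6)) = -20*(-6 + 7*7)/7 = -20*(-6 + 49)/7 = -20*43/7 = -860/7 ≈ -122.86)
-(x + 1)*(-452) = -(-860/7 + 1)*(-452) = -1*(-853/7)*(-452) = (853/7)*(-452) = -385556/7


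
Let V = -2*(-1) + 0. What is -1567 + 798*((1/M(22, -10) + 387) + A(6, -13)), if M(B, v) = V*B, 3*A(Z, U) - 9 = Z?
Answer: 6847877/22 ≈ 3.1127e+5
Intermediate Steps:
V = 2 (V = 2 + 0 = 2)
A(Z, U) = 3 + Z/3
M(B, v) = 2*B
-1567 + 798*((1/M(22, -10) + 387) + A(6, -13)) = -1567 + 798*((1/(2*22) + 387) + (3 + (1/3)*6)) = -1567 + 798*((1/44 + 387) + (3 + 2)) = -1567 + 798*((1/44 + 387) + 5) = -1567 + 798*(17029/44 + 5) = -1567 + 798*(17249/44) = -1567 + 6882351/22 = 6847877/22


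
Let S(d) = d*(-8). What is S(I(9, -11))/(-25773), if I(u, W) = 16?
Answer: 128/25773 ≈ 0.0049664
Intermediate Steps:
S(d) = -8*d
S(I(9, -11))/(-25773) = -8*16/(-25773) = -128*(-1/25773) = 128/25773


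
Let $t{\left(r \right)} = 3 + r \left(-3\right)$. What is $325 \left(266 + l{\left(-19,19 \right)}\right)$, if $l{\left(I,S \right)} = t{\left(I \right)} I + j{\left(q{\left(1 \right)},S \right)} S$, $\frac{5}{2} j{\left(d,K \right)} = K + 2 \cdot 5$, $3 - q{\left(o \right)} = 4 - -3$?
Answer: $-212420$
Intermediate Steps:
$q{\left(o \right)} = -4$ ($q{\left(o \right)} = 3 - \left(4 - -3\right) = 3 - \left(4 + 3\right) = 3 - 7 = -4$)
$j{\left(d,K \right)} = 4 + \frac{2 K}{5}$ ($j{\left(d,K \right)} = \frac{2 \left(K + 2 \cdot 5\right)}{5} = \frac{2 \left(K + 10\right)}{5} = \frac{2 \left(10 + K\right)}{5} = 4 + \frac{2 K}{5}$)
$t{\left(r \right)} = 3 - 3 r$
$l{\left(I,S \right)} = I \left(3 - 3 I\right) + S \left(4 + \frac{2 S}{5}\right)$ ($l{\left(I,S \right)} = \left(3 - 3 I\right) I + \left(4 + \frac{2 S}{5}\right) S = I \left(3 - 3 I\right) + S \left(4 + \frac{2 S}{5}\right)$)
$325 \left(266 + l{\left(-19,19 \right)}\right) = 325 \left(266 - \left(- 57 \left(-1 - 19\right) - \frac{38 \left(10 + 19\right)}{5}\right)\right) = 325 \left(266 + \left(\left(-3\right) \left(-19\right) \left(-20\right) + \frac{2}{5} \cdot 19 \cdot 29\right)\right) = 325 \left(266 + \left(-1140 + \frac{1102}{5}\right)\right) = 325 \left(266 - \frac{4598}{5}\right) = 325 \left(- \frac{3268}{5}\right) = -212420$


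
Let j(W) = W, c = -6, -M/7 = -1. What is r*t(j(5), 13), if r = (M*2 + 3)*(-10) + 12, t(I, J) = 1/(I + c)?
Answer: 158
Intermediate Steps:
M = 7 (M = -7*(-1) = 7)
t(I, J) = 1/(-6 + I) (t(I, J) = 1/(I - 6) = 1/(-6 + I))
r = -158 (r = (7*2 + 3)*(-10) + 12 = (14 + 3)*(-10) + 12 = 17*(-10) + 12 = -170 + 12 = -158)
r*t(j(5), 13) = -158/(-6 + 5) = -158/(-1) = -158*(-1) = 158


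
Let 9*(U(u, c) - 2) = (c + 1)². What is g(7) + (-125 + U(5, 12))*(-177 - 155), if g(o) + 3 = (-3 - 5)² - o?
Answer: 311902/9 ≈ 34656.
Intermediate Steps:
U(u, c) = 2 + (1 + c)²/9 (U(u, c) = 2 + (c + 1)²/9 = 2 + (1 + c)²/9)
g(o) = 61 - o (g(o) = -3 + ((-3 - 5)² - o) = -3 + ((-8)² - o) = -3 + (64 - o) = 61 - o)
g(7) + (-125 + U(5, 12))*(-177 - 155) = (61 - 1*7) + (-125 + (2 + (1 + 12)²/9))*(-177 - 155) = (61 - 7) + (-125 + (2 + (⅑)*13²))*(-332) = 54 + (-125 + (2 + (⅑)*169))*(-332) = 54 + (-125 + (2 + 169/9))*(-332) = 54 + (-125 + 187/9)*(-332) = 54 - 938/9*(-332) = 54 + 311416/9 = 311902/9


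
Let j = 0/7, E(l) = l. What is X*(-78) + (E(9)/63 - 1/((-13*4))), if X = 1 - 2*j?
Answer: -28333/364 ≈ -77.838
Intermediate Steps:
j = 0 (j = 0*(⅐) = 0)
X = 1 (X = 1 - 2*0 = 1 + 0 = 1)
X*(-78) + (E(9)/63 - 1/((-13*4))) = 1*(-78) + (9/63 - 1/((-13*4))) = -78 + (9*(1/63) - 1/(-52)) = -78 + (⅐ - 1*(-1/52)) = -78 + (⅐ + 1/52) = -78 + 59/364 = -28333/364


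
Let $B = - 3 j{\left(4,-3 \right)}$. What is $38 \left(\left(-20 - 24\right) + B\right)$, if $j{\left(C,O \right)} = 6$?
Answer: $-2356$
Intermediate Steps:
$B = -18$ ($B = \left(-3\right) 6 = -18$)
$38 \left(\left(-20 - 24\right) + B\right) = 38 \left(\left(-20 - 24\right) - 18\right) = 38 \left(-44 - 18\right) = 38 \left(-62\right) = -2356$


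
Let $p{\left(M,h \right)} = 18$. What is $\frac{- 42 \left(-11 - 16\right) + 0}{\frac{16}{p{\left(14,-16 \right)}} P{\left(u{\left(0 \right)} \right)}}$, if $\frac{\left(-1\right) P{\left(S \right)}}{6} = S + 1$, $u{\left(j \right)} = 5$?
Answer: $- \frac{567}{16} \approx -35.438$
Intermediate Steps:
$P{\left(S \right)} = -6 - 6 S$ ($P{\left(S \right)} = - 6 \left(S + 1\right) = - 6 \left(1 + S\right) = -6 - 6 S$)
$\frac{- 42 \left(-11 - 16\right) + 0}{\frac{16}{p{\left(14,-16 \right)}} P{\left(u{\left(0 \right)} \right)}} = \frac{- 42 \left(-11 - 16\right) + 0}{\frac{16}{18} \left(-6 - 30\right)} = \frac{- 42 \left(-11 - 16\right) + 0}{16 \cdot \frac{1}{18} \left(-6 - 30\right)} = \frac{\left(-42\right) \left(-27\right) + 0}{\frac{8}{9} \left(-36\right)} = \frac{1134 + 0}{-32} = 1134 \left(- \frac{1}{32}\right) = - \frac{567}{16}$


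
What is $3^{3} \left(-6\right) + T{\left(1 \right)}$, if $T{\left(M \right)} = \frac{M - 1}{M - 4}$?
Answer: $-162$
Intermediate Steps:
$T{\left(M \right)} = \frac{-1 + M}{-4 + M}$
$3^{3} \left(-6\right) + T{\left(1 \right)} = 3^{3} \left(-6\right) + \frac{-1 + 1}{-4 + 1} = 27 \left(-6\right) + \frac{1}{-3} \cdot 0 = -162 - 0 = -162 + 0 = -162$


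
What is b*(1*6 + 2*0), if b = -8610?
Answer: -51660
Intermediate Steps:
b*(1*6 + 2*0) = -8610*(1*6 + 2*0) = -8610*(6 + 0) = -8610*6 = -51660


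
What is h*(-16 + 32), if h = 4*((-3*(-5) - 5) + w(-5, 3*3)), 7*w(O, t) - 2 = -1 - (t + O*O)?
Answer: 2368/7 ≈ 338.29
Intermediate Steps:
w(O, t) = 1/7 - t/7 - O**2/7 (w(O, t) = 2/7 + (-1 - (t + O*O))/7 = 2/7 + (-1 - (t + O**2))/7 = 2/7 + (-1 + (-t - O**2))/7 = 2/7 + (-1 - t - O**2)/7 = 2/7 + (-1/7 - t/7 - O**2/7) = 1/7 - t/7 - O**2/7)
h = 148/7 (h = 4*((-3*(-5) - 5) + (1/7 - 3*3/7 - 1/7*(-5)**2)) = 4*((15 - 5) + (1/7 - 1/7*9 - 1/7*25)) = 4*(10 + (1/7 - 9/7 - 25/7)) = 4*(10 - 33/7) = 4*(37/7) = 148/7 ≈ 21.143)
h*(-16 + 32) = 148*(-16 + 32)/7 = (148/7)*16 = 2368/7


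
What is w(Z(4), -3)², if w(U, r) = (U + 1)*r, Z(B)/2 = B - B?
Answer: 9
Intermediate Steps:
Z(B) = 0 (Z(B) = 2*(B - B) = 2*0 = 0)
w(U, r) = r*(1 + U) (w(U, r) = (1 + U)*r = r*(1 + U))
w(Z(4), -3)² = (-3*(1 + 0))² = (-3*1)² = (-3)² = 9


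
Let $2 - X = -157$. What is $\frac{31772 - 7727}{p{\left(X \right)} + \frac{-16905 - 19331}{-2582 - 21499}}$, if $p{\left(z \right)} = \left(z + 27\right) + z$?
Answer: $\frac{579027645}{8344181} \approx 69.393$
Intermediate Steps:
$X = 159$ ($X = 2 - -157 = 2 + 157 = 159$)
$p{\left(z \right)} = 27 + 2 z$ ($p{\left(z \right)} = \left(27 + z\right) + z = 27 + 2 z$)
$\frac{31772 - 7727}{p{\left(X \right)} + \frac{-16905 - 19331}{-2582 - 21499}} = \frac{31772 - 7727}{\left(27 + 2 \cdot 159\right) + \frac{-16905 - 19331}{-2582 - 21499}} = \frac{24045}{\left(27 + 318\right) - \frac{36236}{-24081}} = \frac{24045}{345 - - \frac{36236}{24081}} = \frac{24045}{345 + \frac{36236}{24081}} = \frac{24045}{\frac{8344181}{24081}} = 24045 \cdot \frac{24081}{8344181} = \frac{579027645}{8344181}$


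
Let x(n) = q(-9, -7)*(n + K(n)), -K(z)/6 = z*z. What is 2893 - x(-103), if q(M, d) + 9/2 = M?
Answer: -1715653/2 ≈ -8.5783e+5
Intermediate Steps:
K(z) = -6*z² (K(z) = -6*z*z = -6*z²)
q(M, d) = -9/2 + M
x(n) = 81*n² - 27*n/2 (x(n) = (-9/2 - 9)*(n - 6*n²) = -27*(n - 6*n²)/2 = 81*n² - 27*n/2)
2893 - x(-103) = 2893 - 27*(-103)*(-1 + 6*(-103))/2 = 2893 - 27*(-103)*(-1 - 618)/2 = 2893 - 27*(-103)*(-619)/2 = 2893 - 1*1721439/2 = 2893 - 1721439/2 = -1715653/2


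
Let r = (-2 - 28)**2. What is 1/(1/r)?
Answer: 900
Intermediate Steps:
r = 900 (r = (-30)**2 = 900)
1/(1/r) = 1/(1/900) = 900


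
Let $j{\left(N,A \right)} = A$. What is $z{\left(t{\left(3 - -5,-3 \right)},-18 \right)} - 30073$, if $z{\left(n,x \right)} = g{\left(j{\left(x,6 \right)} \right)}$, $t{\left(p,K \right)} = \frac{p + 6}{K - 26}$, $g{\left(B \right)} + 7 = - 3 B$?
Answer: $-30098$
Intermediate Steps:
$g{\left(B \right)} = -7 - 3 B$
$t{\left(p,K \right)} = \frac{6 + p}{-26 + K}$
$z{\left(n,x \right)} = -25$ ($z{\left(n,x \right)} = -7 - 18 = -25$)
$z{\left(t{\left(3 - -5,-3 \right)},-18 \right)} - 30073 = -25 - 30073 = -30098$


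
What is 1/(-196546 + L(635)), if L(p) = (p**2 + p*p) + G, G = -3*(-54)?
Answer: 1/610066 ≈ 1.6392e-6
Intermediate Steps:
G = 162
L(p) = 162 + 2*p**2 (L(p) = (p**2 + p*p) + 162 = (p**2 + p**2) + 162 = 2*p**2 + 162 = 162 + 2*p**2)
1/(-196546 + L(635)) = 1/(-196546 + (162 + 2*635**2)) = 1/(-196546 + (162 + 2*403225)) = 1/(-196546 + (162 + 806450)) = 1/(-196546 + 806612) = 1/610066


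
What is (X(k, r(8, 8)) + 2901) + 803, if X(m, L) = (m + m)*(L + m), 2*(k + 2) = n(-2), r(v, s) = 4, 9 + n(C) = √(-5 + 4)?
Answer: 3736 - 9*I ≈ 3736.0 - 9.0*I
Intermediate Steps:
n(C) = -9 + I (n(C) = -9 + √(-5 + 4) = -9 + √(-1) = -9 + I)
k = -13/2 + I/2 (k = -2 + (-9 + I)/2 = -2 + (-9/2 + I/2) = -13/2 + I/2 ≈ -6.5 + 0.5*I)
X(m, L) = 2*m*(L + m) (X(m, L) = (2*m)*(L + m) = 2*m*(L + m))
(X(k, r(8, 8)) + 2901) + 803 = (2*(-13/2 + I/2)*(4 + (-13/2 + I/2)) + 2901) + 803 = (2*(-13/2 + I/2)*(-5/2 + I/2) + 2901) + 803 = (2901 + 2*(-13/2 + I/2)*(-5/2 + I/2)) + 803 = 3704 + 2*(-13/2 + I/2)*(-5/2 + I/2)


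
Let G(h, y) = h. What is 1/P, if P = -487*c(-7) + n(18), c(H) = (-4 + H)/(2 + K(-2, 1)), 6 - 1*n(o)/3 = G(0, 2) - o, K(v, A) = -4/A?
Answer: -2/5213 ≈ -0.00038366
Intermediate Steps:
n(o) = 18 + 3*o (n(o) = 18 - 3*(0 - o) = 18 - (-3)*o = 18 + 3*o)
c(H) = 2 - H/2 (c(H) = (-4 + H)/(2 - 4/1) = (-4 + H)/(2 - 4*1) = (-4 + H)/(2 - 4) = (-4 + H)/(-2) = (-4 + H)*(-1/2) = 2 - H/2)
P = -5213/2 (P = -487*(2 - 1/2*(-7)) + (18 + 3*18) = -487*(2 + 7/2) + (18 + 54) = -487*11/2 + 72 = -5357/2 + 72 = -5213/2 ≈ -2606.5)
1/P = 1/(-5213/2) = -2/5213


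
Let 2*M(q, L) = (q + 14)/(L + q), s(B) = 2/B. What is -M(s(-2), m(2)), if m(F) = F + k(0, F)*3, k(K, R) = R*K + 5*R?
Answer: -13/62 ≈ -0.20968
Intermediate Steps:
k(K, R) = 5*R + K*R (k(K, R) = K*R + 5*R = 5*R + K*R)
m(F) = 16*F (m(F) = F + (F*(5 + 0))*3 = F + (F*5)*3 = F + (5*F)*3 = F + 15*F = 16*F)
M(q, L) = (14 + q)/(2*(L + q)) (M(q, L) = ((q + 14)/(L + q))/2 = ((14 + q)/(L + q))/2 = (14 + q)/(2*(L + q)))
-M(s(-2), m(2)) = -(7 + (2/(-2))/2)/(16*2 + 2/(-2)) = -(7 + (2*(-½))/2)/(32 + 2*(-½)) = -(7 + (½)*(-1))/(32 - 1) = -(7 - ½)/31 = -13/(31*2) = -1*13/62 = -13/62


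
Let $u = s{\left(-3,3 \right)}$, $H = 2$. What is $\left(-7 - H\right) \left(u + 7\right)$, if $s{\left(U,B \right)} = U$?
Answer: $-36$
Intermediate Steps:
$u = -3$
$\left(-7 - H\right) \left(u + 7\right) = \left(-7 - 2\right) \left(-3 + 7\right) = \left(-7 - 2\right) 4 = \left(-9\right) 4 = -36$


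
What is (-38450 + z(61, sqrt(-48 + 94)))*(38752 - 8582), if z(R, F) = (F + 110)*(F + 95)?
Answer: -843372180 + 6184850*sqrt(46) ≈ -8.0142e+8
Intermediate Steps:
z(R, F) = (95 + F)*(110 + F) (z(R, F) = (110 + F)*(95 + F) = (95 + F)*(110 + F))
(-38450 + z(61, sqrt(-48 + 94)))*(38752 - 8582) = (-38450 + (10450 + (sqrt(-48 + 94))**2 + 205*sqrt(-48 + 94)))*(38752 - 8582) = (-38450 + (10450 + (sqrt(46))**2 + 205*sqrt(46)))*30170 = (-38450 + (10450 + 46 + 205*sqrt(46)))*30170 = (-38450 + (10496 + 205*sqrt(46)))*30170 = (-27954 + 205*sqrt(46))*30170 = -843372180 + 6184850*sqrt(46)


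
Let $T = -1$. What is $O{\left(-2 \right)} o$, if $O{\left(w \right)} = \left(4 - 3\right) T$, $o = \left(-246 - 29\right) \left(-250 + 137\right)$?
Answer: $-31075$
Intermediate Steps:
$o = 31075$ ($o = \left(-275\right) \left(-113\right) = 31075$)
$O{\left(w \right)} = -1$ ($O{\left(w \right)} = \left(4 - 3\right) \left(-1\right) = 1 \left(-1\right) = -1$)
$O{\left(-2 \right)} o = \left(-1\right) 31075 = -31075$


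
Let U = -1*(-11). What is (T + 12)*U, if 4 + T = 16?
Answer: 264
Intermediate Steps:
T = 12 (T = -4 + 16 = 12)
U = 11
(T + 12)*U = (12 + 12)*11 = 24*11 = 264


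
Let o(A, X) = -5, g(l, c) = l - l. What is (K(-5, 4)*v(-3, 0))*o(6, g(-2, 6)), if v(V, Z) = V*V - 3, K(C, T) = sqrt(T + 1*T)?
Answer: -60*sqrt(2) ≈ -84.853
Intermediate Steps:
K(C, T) = sqrt(2)*sqrt(T) (K(C, T) = sqrt(T + T) = sqrt(2*T) = sqrt(2)*sqrt(T))
v(V, Z) = -3 + V**2 (v(V, Z) = V**2 - 3 = -3 + V**2)
g(l, c) = 0
(K(-5, 4)*v(-3, 0))*o(6, g(-2, 6)) = ((sqrt(2)*sqrt(4))*(-3 + (-3)**2))*(-5) = ((sqrt(2)*2)*(-3 + 9))*(-5) = ((2*sqrt(2))*6)*(-5) = (12*sqrt(2))*(-5) = -60*sqrt(2)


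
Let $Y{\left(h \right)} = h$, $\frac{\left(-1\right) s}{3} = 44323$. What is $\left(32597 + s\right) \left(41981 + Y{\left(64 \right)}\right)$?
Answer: $-4220140740$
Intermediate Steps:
$s = -132969$ ($s = \left(-3\right) 44323 = -132969$)
$\left(32597 + s\right) \left(41981 + Y{\left(64 \right)}\right) = \left(32597 - 132969\right) \left(41981 + 64\right) = \left(-100372\right) 42045 = -4220140740$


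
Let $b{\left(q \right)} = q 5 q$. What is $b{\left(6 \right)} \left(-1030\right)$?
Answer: $-185400$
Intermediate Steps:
$b{\left(q \right)} = 5 q^{2}$ ($b{\left(q \right)} = 5 q q = 5 q^{2}$)
$b{\left(6 \right)} \left(-1030\right) = 5 \cdot 6^{2} \left(-1030\right) = 5 \cdot 36 \left(-1030\right) = 180 \left(-1030\right) = -185400$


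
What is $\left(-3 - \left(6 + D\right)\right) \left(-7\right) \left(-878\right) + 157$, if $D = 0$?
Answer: $-55157$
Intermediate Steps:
$\left(-3 - \left(6 + D\right)\right) \left(-7\right) \left(-878\right) + 157 = \left(-3 - 6\right) \left(-7\right) \left(-878\right) + 157 = \left(-9\right) \left(-7\right) \left(-878\right) + 157 = 63 \left(-878\right) + 157 = -55314 + 157 = -55157$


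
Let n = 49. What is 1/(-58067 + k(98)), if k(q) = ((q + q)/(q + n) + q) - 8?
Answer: -3/173927 ≈ -1.7249e-5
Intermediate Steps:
k(q) = -8 + q + 2*q/(49 + q) (k(q) = ((q + q)/(q + 49) + q) - 8 = ((2*q)/(49 + q) + q) - 8 = (2*q/(49 + q) + q) - 8 = (q + 2*q/(49 + q)) - 8 = -8 + q + 2*q/(49 + q))
1/(-58067 + k(98)) = 1/(-58067 + (-392 + 98² + 43*98)/(49 + 98)) = 1/(-58067 + (-392 + 9604 + 4214)/147) = 1/(-58067 + (1/147)*13426) = 1/(-58067 + 274/3) = 1/(-173927/3) = -3/173927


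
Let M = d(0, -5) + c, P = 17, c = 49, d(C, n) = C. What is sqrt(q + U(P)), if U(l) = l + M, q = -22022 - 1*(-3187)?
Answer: 137*I ≈ 137.0*I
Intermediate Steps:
q = -18835 (q = -22022 + 3187 = -18835)
M = 49 (M = 0 + 49 = 49)
U(l) = 49 + l (U(l) = l + 49 = 49 + l)
sqrt(q + U(P)) = sqrt(-18835 + (49 + 17)) = sqrt(-18835 + 66) = sqrt(-18769) = 137*I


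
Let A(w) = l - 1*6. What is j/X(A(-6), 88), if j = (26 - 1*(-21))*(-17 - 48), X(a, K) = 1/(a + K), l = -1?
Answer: -247455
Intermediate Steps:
A(w) = -7 (A(w) = -1 - 1*6 = -1 - 6 = -7)
X(a, K) = 1/(K + a)
j = -3055 (j = (26 + 21)*(-65) = 47*(-65) = -3055)
j/X(A(-6), 88) = -3055/(1/(88 - 7)) = -3055/(1/81) = -3055/1/81 = -3055*81 = -247455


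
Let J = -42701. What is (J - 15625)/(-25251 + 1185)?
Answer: 9721/4011 ≈ 2.4236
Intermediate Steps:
(J - 15625)/(-25251 + 1185) = (-42701 - 15625)/(-25251 + 1185) = -58326/(-24066) = -58326*(-1/24066) = 9721/4011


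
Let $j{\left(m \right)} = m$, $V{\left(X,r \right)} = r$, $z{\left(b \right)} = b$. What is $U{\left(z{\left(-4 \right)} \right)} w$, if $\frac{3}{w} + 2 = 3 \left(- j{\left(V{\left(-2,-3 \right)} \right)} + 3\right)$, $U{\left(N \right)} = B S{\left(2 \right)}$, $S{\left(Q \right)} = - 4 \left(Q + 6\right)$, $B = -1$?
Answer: $6$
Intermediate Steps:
$S{\left(Q \right)} = -24 - 4 Q$ ($S{\left(Q \right)} = - 4 \left(6 + Q\right) = -24 - 4 Q$)
$U{\left(N \right)} = 32$ ($U{\left(N \right)} = - (-24 - 8) = \left(-1\right) \left(-32\right) = 32$)
$w = \frac{3}{16}$ ($w = \frac{3}{-2 + 3 \left(\left(-1\right) \left(-3\right) + 3\right)} = \frac{3}{-2 + 3 \left(3 + 3\right)} = \frac{3}{-2 + 3 \cdot 6} = \frac{3}{-2 + 18} = \frac{3}{16} \approx 0.1875$)
$U{\left(z{\left(-4 \right)} \right)} w = 32 \cdot \frac{3}{16} = 6$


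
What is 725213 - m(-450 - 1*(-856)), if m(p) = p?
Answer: 724807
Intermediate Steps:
725213 - m(-450 - 1*(-856)) = 725213 - (-450 - 1*(-856)) = 725213 - (-450 + 856) = 725213 - 1*406 = 725213 - 406 = 724807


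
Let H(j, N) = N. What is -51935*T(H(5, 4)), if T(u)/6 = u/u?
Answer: -311610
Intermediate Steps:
T(u) = 6 (T(u) = 6*(u/u) = 6*1 = 6)
-51935*T(H(5, 4)) = -51935*6 = -311610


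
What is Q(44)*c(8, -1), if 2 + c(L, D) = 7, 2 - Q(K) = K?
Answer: -210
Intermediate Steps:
Q(K) = 2 - K
c(L, D) = 5 (c(L, D) = -2 + 7 = 5)
Q(44)*c(8, -1) = (2 - 1*44)*5 = (2 - 44)*5 = -42*5 = -210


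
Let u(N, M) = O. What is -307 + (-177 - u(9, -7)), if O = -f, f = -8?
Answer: -492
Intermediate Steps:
O = 8 (O = -1*(-8) = 8)
u(N, M) = 8
-307 + (-177 - u(9, -7)) = -307 + (-177 - 1*8) = -307 + (-177 - 8) = -307 - 185 = -492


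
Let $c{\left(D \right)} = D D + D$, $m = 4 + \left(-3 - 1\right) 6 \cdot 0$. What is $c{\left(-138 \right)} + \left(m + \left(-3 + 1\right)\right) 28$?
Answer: $18962$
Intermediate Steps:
$m = 4$ ($m = 4 + \left(-4\right) 6 \cdot 0 = 4 - 0 = 4 + 0 = 4$)
$c{\left(D \right)} = D + D^{2}$ ($c{\left(D \right)} = D^{2} + D = D + D^{2}$)
$c{\left(-138 \right)} + \left(m + \left(-3 + 1\right)\right) 28 = - 138 \left(1 - 138\right) + \left(4 + \left(-3 + 1\right)\right) 28 = \left(-138\right) \left(-137\right) + \left(4 - 2\right) 28 = 18906 + 2 \cdot 28 = 18906 + 56 = 18962$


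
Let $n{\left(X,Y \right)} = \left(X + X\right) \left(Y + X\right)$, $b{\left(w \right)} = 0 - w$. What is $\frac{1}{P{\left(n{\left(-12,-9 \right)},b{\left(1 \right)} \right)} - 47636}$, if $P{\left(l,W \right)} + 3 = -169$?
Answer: $- \frac{1}{47808} \approx -2.0917 \cdot 10^{-5}$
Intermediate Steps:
$b{\left(w \right)} = - w$
$n{\left(X,Y \right)} = 2 X \left(X + Y\right)$
$P{\left(l,W \right)} = -172$ ($P{\left(l,W \right)} = -3 - 169 = -172$)
$\frac{1}{P{\left(n{\left(-12,-9 \right)},b{\left(1 \right)} \right)} - 47636} = \frac{1}{-172 - 47636} = \frac{1}{-47808} = - \frac{1}{47808}$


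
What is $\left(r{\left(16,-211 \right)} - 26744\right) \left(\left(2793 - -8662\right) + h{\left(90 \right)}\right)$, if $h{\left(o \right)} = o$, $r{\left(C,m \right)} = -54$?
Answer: $-309382910$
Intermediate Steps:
$\left(r{\left(16,-211 \right)} - 26744\right) \left(\left(2793 - -8662\right) + h{\left(90 \right)}\right) = \left(-54 - 26744\right) \left(\left(2793 - -8662\right) + 90\right) = - 26798 \left(\left(2793 + 8662\right) + 90\right) = - 26798 \left(11455 + 90\right) = \left(-26798\right) 11545 = -309382910$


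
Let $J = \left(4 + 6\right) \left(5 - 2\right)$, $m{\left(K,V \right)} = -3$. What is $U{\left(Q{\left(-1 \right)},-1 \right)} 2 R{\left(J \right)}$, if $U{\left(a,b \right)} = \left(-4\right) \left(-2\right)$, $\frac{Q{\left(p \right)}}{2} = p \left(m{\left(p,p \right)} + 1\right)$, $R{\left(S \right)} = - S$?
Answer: $-480$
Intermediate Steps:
$J = 30$ ($J = 10 \cdot 3 = 30$)
$Q{\left(p \right)} = - 4 p$ ($Q{\left(p \right)} = 2 p \left(-3 + 1\right) = 2 p \left(-2\right) = 2 \left(- 2 p\right) = - 4 p$)
$U{\left(a,b \right)} = 8$
$U{\left(Q{\left(-1 \right)},-1 \right)} 2 R{\left(J \right)} = 8 \cdot 2 \left(\left(-1\right) 30\right) = 16 \left(-30\right) = -480$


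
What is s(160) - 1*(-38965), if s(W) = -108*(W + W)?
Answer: 4405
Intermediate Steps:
s(W) = -216*W
s(160) - 1*(-38965) = -216*160 - 1*(-38965) = -34560 + 38965 = 4405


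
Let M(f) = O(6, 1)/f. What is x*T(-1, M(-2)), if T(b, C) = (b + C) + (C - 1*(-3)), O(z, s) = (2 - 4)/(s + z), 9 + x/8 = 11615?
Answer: 212224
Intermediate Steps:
x = 92848 (x = -72 + 8*11615 = -72 + 92920 = 92848)
O(z, s) = -2/(s + z)
M(f) = -2/(7*f) (M(f) = (-2/(1 + 6))/f = (-2/7)/f = (-2*⅐)/f = -2/(7*f))
T(b, C) = 3 + b + 2*C (T(b, C) = (C + b) + (C + 3) = (C + b) + (3 + C) = 3 + b + 2*C)
x*T(-1, M(-2)) = 92848*(3 - 1 + 2*(-2/7/(-2))) = 92848*(3 - 1 + 2*(-2/7*(-½))) = 92848*(3 - 1 + 2*(⅐)) = 92848*(3 - 1 + 2/7) = 92848*(16/7) = 212224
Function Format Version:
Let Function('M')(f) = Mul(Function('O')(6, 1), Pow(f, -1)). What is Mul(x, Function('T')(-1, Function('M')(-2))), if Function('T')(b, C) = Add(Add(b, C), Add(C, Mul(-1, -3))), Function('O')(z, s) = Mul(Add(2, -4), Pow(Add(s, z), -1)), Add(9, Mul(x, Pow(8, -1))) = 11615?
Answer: 212224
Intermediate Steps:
x = 92848 (x = Add(-72, Mul(8, 11615)) = Add(-72, 92920) = 92848)
Function('O')(z, s) = Mul(-2, Pow(Add(s, z), -1))
Function('M')(f) = Mul(Rational(-2, 7), Pow(f, -1)) (Function('M')(f) = Mul(Mul(-2, Pow(Add(1, 6), -1)), Pow(f, -1)) = Mul(Mul(-2, Pow(7, -1)), Pow(f, -1)) = Mul(Mul(-2, Rational(1, 7)), Pow(f, -1)) = Mul(Rational(-2, 7), Pow(f, -1)))
Function('T')(b, C) = Add(3, b, Mul(2, C)) (Function('T')(b, C) = Add(Add(C, b), Add(C, 3)) = Add(Add(C, b), Add(3, C)) = Add(3, b, Mul(2, C)))
Mul(x, Function('T')(-1, Function('M')(-2))) = Mul(92848, Add(3, -1, Mul(2, Mul(Rational(-2, 7), Pow(-2, -1))))) = Mul(92848, Add(3, -1, Mul(2, Mul(Rational(-2, 7), Rational(-1, 2))))) = Mul(92848, Add(3, -1, Mul(2, Rational(1, 7)))) = Mul(92848, Add(3, -1, Rational(2, 7))) = Mul(92848, Rational(16, 7)) = 212224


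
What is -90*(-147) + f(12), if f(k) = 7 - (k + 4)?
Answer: 13221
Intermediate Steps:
f(k) = 3 - k (f(k) = 7 - (4 + k) = 7 + (-4 - k) = 3 - k)
-90*(-147) + f(12) = -90*(-147) + (3 - 1*12) = 13230 + (3 - 12) = 13230 - 9 = 13221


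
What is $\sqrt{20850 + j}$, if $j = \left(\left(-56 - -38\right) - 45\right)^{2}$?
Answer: $\sqrt{24819} \approx 157.54$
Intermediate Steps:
$j = 3969$ ($j = \left(\left(-56 + 38\right) - 45\right)^{2} = \left(-18 - 45\right)^{2} = \left(-63\right)^{2} = 3969$)
$\sqrt{20850 + j} = \sqrt{20850 + 3969} = \sqrt{24819}$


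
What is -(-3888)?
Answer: 3888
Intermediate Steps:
-(-3888) = -324*(-12) = 3888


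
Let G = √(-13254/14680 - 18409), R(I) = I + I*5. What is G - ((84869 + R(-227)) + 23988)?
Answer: -107495 + I*√247961140645/3670 ≈ -1.075e+5 + 135.68*I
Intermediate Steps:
R(I) = 6*I (R(I) = I + 5*I = 6*I)
G = I*√247961140645/3670 (G = √(-13254*1/14680 - 18409) = √(-6627/7340 - 18409) = √(-135128687/7340) = I*√247961140645/3670 ≈ 135.68*I)
G - ((84869 + R(-227)) + 23988) = I*√247961140645/3670 - ((84869 + 6*(-227)) + 23988) = I*√247961140645/3670 - ((84869 - 1362) + 23988) = I*√247961140645/3670 - (83507 + 23988) = I*√247961140645/3670 - 1*107495 = I*√247961140645/3670 - 107495 = -107495 + I*√247961140645/3670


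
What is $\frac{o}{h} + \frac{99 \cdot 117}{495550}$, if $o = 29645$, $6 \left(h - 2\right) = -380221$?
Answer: $- \frac{7612683423}{17128415450} \approx -0.44445$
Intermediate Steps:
$h = - \frac{380209}{6}$ ($h = 2 + \frac{1}{6} \left(-380221\right) = 2 - \frac{380221}{6} = - \frac{380209}{6} \approx -63368.0$)
$\frac{o}{h} + \frac{99 \cdot 117}{495550} = \frac{29645}{- \frac{380209}{6}} + \frac{99 \cdot 117}{495550} = 29645 \left(- \frac{6}{380209}\right) + 11583 \cdot \frac{1}{495550} = - \frac{177870}{380209} + \frac{1053}{45050} = - \frac{7612683423}{17128415450}$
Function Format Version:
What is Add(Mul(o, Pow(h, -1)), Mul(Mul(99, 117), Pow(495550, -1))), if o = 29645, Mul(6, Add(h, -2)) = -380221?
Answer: Rational(-7612683423, 17128415450) ≈ -0.44445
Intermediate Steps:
h = Rational(-380209, 6) (h = Add(2, Mul(Rational(1, 6), -380221)) = Add(2, Rational(-380221, 6)) = Rational(-380209, 6) ≈ -63368.)
Add(Mul(o, Pow(h, -1)), Mul(Mul(99, 117), Pow(495550, -1))) = Add(Mul(29645, Pow(Rational(-380209, 6), -1)), Mul(Mul(99, 117), Pow(495550, -1))) = Add(Mul(29645, Rational(-6, 380209)), Mul(11583, Rational(1, 495550))) = Add(Rational(-177870, 380209), Rational(1053, 45050)) = Rational(-7612683423, 17128415450)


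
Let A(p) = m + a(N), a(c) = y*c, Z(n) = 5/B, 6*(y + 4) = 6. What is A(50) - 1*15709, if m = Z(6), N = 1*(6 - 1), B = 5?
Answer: -15723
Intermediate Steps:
y = -3 (y = -4 + (1/6)*6 = -4 + 1 = -3)
Z(n) = 1 (Z(n) = 5/5 = 5*(1/5) = 1)
N = 5 (N = 1*5 = 5)
m = 1
a(c) = -3*c
A(p) = -14 (A(p) = 1 - 3*5 = 1 - 15 = -14)
A(50) - 1*15709 = -14 - 1*15709 = -14 - 15709 = -15723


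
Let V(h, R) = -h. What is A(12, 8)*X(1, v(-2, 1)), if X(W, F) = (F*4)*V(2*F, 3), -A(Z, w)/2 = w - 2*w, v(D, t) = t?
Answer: -128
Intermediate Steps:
A(Z, w) = 2*w (A(Z, w) = -2*(w - 2*w) = -(-2)*w = 2*w)
X(W, F) = -8*F**2 (X(W, F) = (F*4)*(-2*F) = (4*F)*(-2*F) = -8*F**2)
A(12, 8)*X(1, v(-2, 1)) = (2*8)*(-8*1**2) = 16*(-8*1) = 16*(-8) = -128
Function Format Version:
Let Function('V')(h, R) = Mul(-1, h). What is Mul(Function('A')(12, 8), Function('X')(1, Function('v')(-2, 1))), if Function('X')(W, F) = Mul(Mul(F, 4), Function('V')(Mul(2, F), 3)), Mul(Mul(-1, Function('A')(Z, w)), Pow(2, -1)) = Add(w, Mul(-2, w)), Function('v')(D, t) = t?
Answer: -128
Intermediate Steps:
Function('A')(Z, w) = Mul(2, w) (Function('A')(Z, w) = Mul(-2, Add(w, Mul(-2, w))) = Mul(-2, Mul(-1, w)) = Mul(2, w))
Function('X')(W, F) = Mul(-8, Pow(F, 2)) (Function('X')(W, F) = Mul(Mul(F, 4), Mul(-1, Mul(2, F))) = Mul(Mul(4, F), Mul(-2, F)) = Mul(-8, Pow(F, 2)))
Mul(Function('A')(12, 8), Function('X')(1, Function('v')(-2, 1))) = Mul(Mul(2, 8), Mul(-8, Pow(1, 2))) = Mul(16, Mul(-8, 1)) = Mul(16, -8) = -128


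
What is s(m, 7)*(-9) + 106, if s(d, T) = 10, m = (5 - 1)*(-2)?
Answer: 16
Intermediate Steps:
m = -8 (m = 4*(-2) = -8)
s(m, 7)*(-9) + 106 = 10*(-9) + 106 = -90 + 106 = 16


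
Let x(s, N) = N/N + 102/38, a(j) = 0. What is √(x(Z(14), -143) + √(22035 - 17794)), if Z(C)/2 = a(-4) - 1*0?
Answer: √(1330 + 361*√4241)/19 ≈ 8.2950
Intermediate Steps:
Z(C) = 0 (Z(C) = 2*(0 - 1*0) = 2*(0 + 0) = 2*0 = 0)
x(s, N) = 70/19 (x(s, N) = 1 + 102*(1/38) = 1 + 51/19 = 70/19)
√(x(Z(14), -143) + √(22035 - 17794)) = √(70/19 + √(22035 - 17794)) = √(70/19 + √4241)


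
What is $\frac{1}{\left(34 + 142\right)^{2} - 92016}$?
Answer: $- \frac{1}{61040} \approx -1.6383 \cdot 10^{-5}$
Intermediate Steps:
$\frac{1}{\left(34 + 142\right)^{2} - 92016} = \frac{1}{176^{2} - 92016} = \frac{1}{30976 - 92016} = \frac{1}{-61040} = - \frac{1}{61040}$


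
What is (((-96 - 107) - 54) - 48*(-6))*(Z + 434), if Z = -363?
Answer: 2201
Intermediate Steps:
(((-96 - 107) - 54) - 48*(-6))*(Z + 434) = (((-96 - 107) - 54) - 48*(-6))*(-363 + 434) = ((-203 - 54) + 288)*71 = (-257 + 288)*71 = 31*71 = 2201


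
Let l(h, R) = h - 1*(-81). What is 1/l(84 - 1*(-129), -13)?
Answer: 1/294 ≈ 0.0034014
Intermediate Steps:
l(h, R) = 81 + h (l(h, R) = h + 81 = 81 + h)
1/l(84 - 1*(-129), -13) = 1/(81 + (84 - 1*(-129))) = 1/(81 + (84 + 129)) = 1/(81 + 213) = 1/294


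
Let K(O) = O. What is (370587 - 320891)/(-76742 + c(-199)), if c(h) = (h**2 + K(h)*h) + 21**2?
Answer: 49696/2901 ≈ 17.131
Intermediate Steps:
c(h) = 441 + 2*h**2 (c(h) = (h**2 + h*h) + 21**2 = (h**2 + h**2) + 441 = 2*h**2 + 441 = 441 + 2*h**2)
(370587 - 320891)/(-76742 + c(-199)) = (370587 - 320891)/(-76742 + (441 + 2*(-199)**2)) = 49696/(-76742 + (441 + 2*39601)) = 49696/(-76742 + (441 + 79202)) = 49696/(-76742 + 79643) = 49696/2901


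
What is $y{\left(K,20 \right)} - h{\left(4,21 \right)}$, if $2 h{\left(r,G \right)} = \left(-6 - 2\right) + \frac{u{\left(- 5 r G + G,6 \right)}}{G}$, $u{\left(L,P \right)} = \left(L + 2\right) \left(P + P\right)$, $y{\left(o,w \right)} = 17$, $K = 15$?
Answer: $\frac{941}{7} \approx 134.43$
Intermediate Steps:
$u{\left(L,P \right)} = 2 P \left(2 + L\right)$ ($u{\left(L,P \right)} = \left(2 + L\right) 2 P = 2 P \left(2 + L\right)$)
$h{\left(r,G \right)} = -4 + \frac{24 + 12 G - 60 G r}{2 G}$ ($h{\left(r,G \right)} = \frac{\left(-6 - 2\right) + \frac{2 \cdot 6 \left(2 + \left(- 5 r G + G\right)\right)}{G}}{2} = \frac{-8 + \frac{2 \cdot 6 \left(2 - \left(- G + 5 G r\right)\right)}{G}}{2} = \frac{-8 + \frac{2 \cdot 6 \left(2 + G - 5 G r\right)}{G}}{2} = \frac{-8 + \frac{24 + 12 G - 60 G r}{G}}{2} = -4 + \frac{24 + 12 G - 60 G r}{2 G}$)
$y{\left(K,20 \right)} - h{\left(4,21 \right)} = 17 - \left(2 - 120 + \frac{12}{21}\right) = 17 - \left(2 - 120 + 12 \cdot \frac{1}{21}\right) = 17 - \left(2 - 120 + \frac{4}{7}\right) = 17 - - \frac{822}{7} = 17 + \frac{822}{7} = \frac{941}{7}$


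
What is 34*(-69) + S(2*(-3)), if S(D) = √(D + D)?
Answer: -2346 + 2*I*√3 ≈ -2346.0 + 3.4641*I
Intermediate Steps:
S(D) = √2*√D (S(D) = √(2*D) = √2*√D)
34*(-69) + S(2*(-3)) = 34*(-69) + √2*√(2*(-3)) = -2346 + √2*√(-6) = -2346 + √2*(I*√6) = -2346 + 2*I*√3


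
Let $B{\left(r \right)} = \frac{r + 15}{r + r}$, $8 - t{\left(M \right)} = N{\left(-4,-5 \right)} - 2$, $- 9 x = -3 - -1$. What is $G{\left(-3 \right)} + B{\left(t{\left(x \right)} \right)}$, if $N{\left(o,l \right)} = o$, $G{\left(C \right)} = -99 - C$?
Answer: $- \frac{2659}{28} \approx -94.964$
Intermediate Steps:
$x = \frac{2}{9}$ ($x = - \frac{-3 - -1}{9} = - \frac{-3 + 1}{9} = \left(- \frac{1}{9}\right) \left(-2\right) = \frac{2}{9} \approx 0.22222$)
$t{\left(M \right)} = 14$ ($t{\left(M \right)} = 8 - \left(-4 - 2\right) = 8 - -6 = 8 + 6 = 14$)
$B{\left(r \right)} = \frac{15 + r}{2 r}$
$G{\left(-3 \right)} + B{\left(t{\left(x \right)} \right)} = \left(-99 - -3\right) + \frac{15 + 14}{2 \cdot 14} = \left(-99 + 3\right) + \frac{1}{2} \cdot \frac{1}{14} \cdot 29 = -96 + \frac{29}{28} = - \frac{2659}{28}$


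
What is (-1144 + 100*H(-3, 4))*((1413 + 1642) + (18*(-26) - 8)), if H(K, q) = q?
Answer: -1918776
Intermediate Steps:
(-1144 + 100*H(-3, 4))*((1413 + 1642) + (18*(-26) - 8)) = (-1144 + 100*4)*((1413 + 1642) + (18*(-26) - 8)) = (-1144 + 400)*(3055 + (-468 - 8)) = -744*(3055 - 476) = -744*2579 = -1918776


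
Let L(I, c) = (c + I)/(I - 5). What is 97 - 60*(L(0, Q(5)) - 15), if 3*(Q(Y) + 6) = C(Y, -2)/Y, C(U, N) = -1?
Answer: 4621/5 ≈ 924.20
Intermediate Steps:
Q(Y) = -6 - 1/(3*Y) (Q(Y) = -6 + (-1/Y)/3 = -6 - 1/(3*Y))
L(I, c) = (I + c)/(-5 + I)
97 - 60*(L(0, Q(5)) - 15) = 97 - 60*((0 + (-6 - ⅓/5))/(-5 + 0) - 15) = 97 - 60*((0 + (-6 - ⅓*⅕))/(-5) - 15) = 97 - 60*(-(0 + (-6 - 1/15))/5 - 15) = 97 - 60*(-(0 - 91/15)/5 - 15) = 97 - 60*(-⅕*(-91/15) - 15) = 97 - 60*(91/75 - 15) = 97 - 60*(-1034/75) = 97 + 4136/5 = 4621/5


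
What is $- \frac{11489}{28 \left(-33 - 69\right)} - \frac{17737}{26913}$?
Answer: $\frac{86182195}{25621176} \approx 3.3637$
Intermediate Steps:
$- \frac{11489}{28 \left(-33 - 69\right)} - \frac{17737}{26913} = - \frac{11489}{28 \left(-102\right)} - \frac{17737}{26913} = - \frac{11489}{-2856} - \frac{17737}{26913} = \left(-11489\right) \left(- \frac{1}{2856}\right) - \frac{17737}{26913} = \frac{11489}{2856} - \frac{17737}{26913} = \frac{86182195}{25621176}$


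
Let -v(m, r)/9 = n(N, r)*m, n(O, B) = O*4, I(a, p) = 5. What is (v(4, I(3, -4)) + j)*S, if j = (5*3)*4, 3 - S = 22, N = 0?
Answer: -1140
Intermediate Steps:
S = -19 (S = 3 - 1*22 = 3 - 22 = -19)
j = 60 (j = 15*4 = 60)
n(O, B) = 4*O
v(m, r) = 0 (v(m, r) = -9*4*0*m = -0*m = -9*0 = 0)
(v(4, I(3, -4)) + j)*S = (0 + 60)*(-19) = 60*(-19) = -1140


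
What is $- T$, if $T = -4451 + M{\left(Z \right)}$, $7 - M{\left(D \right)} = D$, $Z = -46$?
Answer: $4398$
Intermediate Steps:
$M{\left(D \right)} = 7 - D$
$T = -4398$ ($T = -4451 + \left(7 - -46\right) = -4451 + \left(7 + 46\right) = -4451 + 53 = -4398$)
$- T = \left(-1\right) \left(-4398\right) = 4398$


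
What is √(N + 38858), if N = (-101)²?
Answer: 3*√5451 ≈ 221.49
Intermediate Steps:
N = 10201
√(N + 38858) = √(10201 + 38858) = √49059 = 3*√5451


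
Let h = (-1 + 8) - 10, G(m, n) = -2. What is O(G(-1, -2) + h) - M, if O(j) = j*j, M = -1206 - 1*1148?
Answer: 2379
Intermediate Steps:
M = -2354 (M = -1206 - 1148 = -2354)
h = -3 (h = 7 - 10 = -3)
O(j) = j**2
O(G(-1, -2) + h) - M = (-2 - 3)**2 - 1*(-2354) = (-5)**2 + 2354 = 25 + 2354 = 2379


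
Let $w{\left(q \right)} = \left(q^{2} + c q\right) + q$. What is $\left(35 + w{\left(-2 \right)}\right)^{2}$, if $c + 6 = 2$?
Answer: $2025$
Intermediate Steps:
$c = -4$ ($c = -6 + 2 = -4$)
$w{\left(q \right)} = q^{2} - 3 q$ ($w{\left(q \right)} = \left(q^{2} - 4 q\right) + q = q^{2} - 3 q$)
$\left(35 + w{\left(-2 \right)}\right)^{2} = \left(35 - 2 \left(-3 - 2\right)\right)^{2} = \left(35 - -10\right)^{2} = \left(35 + 10\right)^{2} = 45^{2} = 2025$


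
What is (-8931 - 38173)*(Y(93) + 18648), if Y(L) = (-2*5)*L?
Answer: -834588672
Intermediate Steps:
Y(L) = -10*L
(-8931 - 38173)*(Y(93) + 18648) = (-8931 - 38173)*(-10*93 + 18648) = -47104*(-930 + 18648) = -47104*17718 = -834588672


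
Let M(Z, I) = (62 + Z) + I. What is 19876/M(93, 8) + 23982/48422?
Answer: 483172369/3946393 ≈ 122.43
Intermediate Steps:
M(Z, I) = 62 + I + Z
19876/M(93, 8) + 23982/48422 = 19876/(62 + 8 + 93) + 23982/48422 = 19876/163 + 23982*(1/48422) = 19876*(1/163) + 11991/24211 = 19876/163 + 11991/24211 = 483172369/3946393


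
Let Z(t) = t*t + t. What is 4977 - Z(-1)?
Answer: 4977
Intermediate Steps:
Z(t) = t + t² (Z(t) = t² + t = t + t²)
4977 - Z(-1) = 4977 - (-1)*(1 - 1) = 4977 - (-1)*0 = 4977 - 1*0 = 4977 + 0 = 4977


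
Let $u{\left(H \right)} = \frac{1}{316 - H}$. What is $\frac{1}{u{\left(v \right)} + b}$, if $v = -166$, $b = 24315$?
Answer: $\frac{482}{11719831} \approx 4.1127 \cdot 10^{-5}$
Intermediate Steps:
$\frac{1}{u{\left(v \right)} + b} = \frac{1}{- \frac{1}{-316 - 166} + 24315} = \frac{1}{- \frac{1}{-482} + 24315} = \frac{1}{\left(-1\right) \left(- \frac{1}{482}\right) + 24315} = \frac{1}{\frac{1}{482} + 24315} = \frac{1}{\frac{11719831}{482}} = \frac{482}{11719831}$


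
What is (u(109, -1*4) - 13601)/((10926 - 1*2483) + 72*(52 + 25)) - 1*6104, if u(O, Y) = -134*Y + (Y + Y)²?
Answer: -85389649/13987 ≈ -6104.9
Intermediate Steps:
u(O, Y) = -134*Y + 4*Y² (u(O, Y) = -134*Y + (2*Y)² = -134*Y + 4*Y²)
(u(109, -1*4) - 13601)/((10926 - 1*2483) + 72*(52 + 25)) - 1*6104 = (2*(-1*4)*(-67 + 2*(-1*4)) - 13601)/((10926 - 1*2483) + 72*(52 + 25)) - 1*6104 = (2*(-4)*(-67 + 2*(-4)) - 13601)/((10926 - 2483) + 72*77) - 6104 = (2*(-4)*(-67 - 8) - 13601)/(8443 + 5544) - 6104 = (2*(-4)*(-75) - 13601)/13987 - 6104 = (600 - 13601)*(1/13987) - 6104 = -13001*1/13987 - 6104 = -13001/13987 - 6104 = -85389649/13987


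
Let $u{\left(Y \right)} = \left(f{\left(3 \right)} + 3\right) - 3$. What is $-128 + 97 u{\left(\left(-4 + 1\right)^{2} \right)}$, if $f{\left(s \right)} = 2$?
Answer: $66$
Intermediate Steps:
$u{\left(Y \right)} = 2$ ($u{\left(Y \right)} = \left(2 + 3\right) - 3 = 5 - 3 = 2$)
$-128 + 97 u{\left(\left(-4 + 1\right)^{2} \right)} = -128 + 97 \cdot 2 = -128 + 194 = 66$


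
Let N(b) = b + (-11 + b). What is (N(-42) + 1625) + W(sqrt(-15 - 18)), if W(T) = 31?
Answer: 1561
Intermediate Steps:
N(b) = -11 + 2*b
(N(-42) + 1625) + W(sqrt(-15 - 18)) = ((-11 + 2*(-42)) + 1625) + 31 = ((-11 - 84) + 1625) + 31 = (-95 + 1625) + 31 = 1530 + 31 = 1561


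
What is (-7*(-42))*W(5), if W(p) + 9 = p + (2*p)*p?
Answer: 13524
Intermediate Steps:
W(p) = -9 + p + 2*p² (W(p) = -9 + (p + (2*p)*p) = -9 + (p + 2*p²) = -9 + p + 2*p²)
(-7*(-42))*W(5) = (-7*(-42))*(-9 + 5 + 2*5²) = 294*(-9 + 5 + 2*25) = 294*(-9 + 5 + 50) = 294*46 = 13524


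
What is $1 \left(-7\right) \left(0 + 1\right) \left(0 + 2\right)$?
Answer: $-14$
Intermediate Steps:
$1 \left(-7\right) \left(0 + 1\right) \left(0 + 2\right) = - 7 \cdot 1 \cdot 2 = \left(-7\right) 2 = -14$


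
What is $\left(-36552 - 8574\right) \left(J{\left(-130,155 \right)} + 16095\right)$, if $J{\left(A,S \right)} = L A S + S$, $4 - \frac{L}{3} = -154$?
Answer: $430269641100$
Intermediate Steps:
$L = 474$ ($L = 12 - -462 = 12 + 462 = 474$)
$J{\left(A,S \right)} = S + 474 A S$ ($J{\left(A,S \right)} = 474 A S + S = S + 474 A S$)
$\left(-36552 - 8574\right) \left(J{\left(-130,155 \right)} + 16095\right) = \left(-36552 - 8574\right) \left(155 \left(1 + 474 \left(-130\right)\right) + 16095\right) = \left(-36552 + \left(-19381 + 10807\right)\right) \left(155 \left(1 - 61620\right) + 16095\right) = \left(-36552 - 8574\right) \left(155 \left(-61619\right) + 16095\right) = - 45126 \left(-9550945 + 16095\right) = \left(-45126\right) \left(-9534850\right) = 430269641100$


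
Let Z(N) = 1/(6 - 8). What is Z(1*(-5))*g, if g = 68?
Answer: -34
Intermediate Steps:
Z(N) = -1/2 (Z(N) = 1/(-2) = -1/2)
Z(1*(-5))*g = -1/2*68 = -34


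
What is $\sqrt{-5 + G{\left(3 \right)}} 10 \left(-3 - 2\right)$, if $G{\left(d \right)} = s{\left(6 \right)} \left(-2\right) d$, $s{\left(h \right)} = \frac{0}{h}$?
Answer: $- 50 i \sqrt{5} \approx - 111.8 i$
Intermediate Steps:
$s{\left(h \right)} = 0$
$G{\left(d \right)} = 0$ ($G{\left(d \right)} = 0 \left(-2\right) d = 0 d = 0$)
$\sqrt{-5 + G{\left(3 \right)}} 10 \left(-3 - 2\right) = \sqrt{-5 + 0} \cdot 10 \left(-3 - 2\right) = \sqrt{-5} \cdot 10 \left(-5\right) = i \sqrt{5} \cdot 10 \left(-5\right) = 10 i \sqrt{5} \left(-5\right) = - 50 i \sqrt{5}$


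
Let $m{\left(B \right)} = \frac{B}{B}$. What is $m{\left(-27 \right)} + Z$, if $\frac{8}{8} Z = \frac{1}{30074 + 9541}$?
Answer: $\frac{39616}{39615} \approx 1.0$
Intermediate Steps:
$m{\left(B \right)} = 1$
$Z = \frac{1}{39615}$ ($Z = \frac{1}{30074 + 9541} = \frac{1}{39615} \approx 2.5243 \cdot 10^{-5}$)
$m{\left(-27 \right)} + Z = 1 + \frac{1}{39615} = \frac{39616}{39615}$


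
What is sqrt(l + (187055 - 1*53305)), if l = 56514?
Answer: 2*sqrt(47566) ≈ 436.19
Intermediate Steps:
sqrt(l + (187055 - 1*53305)) = sqrt(56514 + (187055 - 1*53305)) = sqrt(56514 + (187055 - 53305)) = sqrt(56514 + 133750) = sqrt(190264) = 2*sqrt(47566)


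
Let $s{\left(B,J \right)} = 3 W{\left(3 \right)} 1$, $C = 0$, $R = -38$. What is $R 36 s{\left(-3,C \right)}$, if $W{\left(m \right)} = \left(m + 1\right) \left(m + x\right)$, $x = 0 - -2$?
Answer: $-82080$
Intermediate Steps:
$x = 2$ ($x = 0 + 2 = 2$)
$W{\left(m \right)} = \left(1 + m\right) \left(2 + m\right)$ ($W{\left(m \right)} = \left(m + 1\right) \left(m + 2\right) = \left(1 + m\right) \left(2 + m\right)$)
$s{\left(B,J \right)} = 60$ ($s{\left(B,J \right)} = 3 \left(2 + 3^{2} + 3 \cdot 3\right) 1 = 3 \left(2 + 9 + 9\right) 1 = 3 \cdot 20 \cdot 1 = 60 \cdot 1 = 60$)
$R 36 s{\left(-3,C \right)} = \left(-38\right) 36 \cdot 60 = \left(-1368\right) 60 = -82080$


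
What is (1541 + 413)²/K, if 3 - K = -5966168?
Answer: 3818116/5966171 ≈ 0.63996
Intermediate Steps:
K = 5966171 (K = 3 - 1*(-5966168) = 3 + 5966168 = 5966171)
(1541 + 413)²/K = (1541 + 413)²/5966171 = 1954²*(1/5966171) = 3818116*(1/5966171) = 3818116/5966171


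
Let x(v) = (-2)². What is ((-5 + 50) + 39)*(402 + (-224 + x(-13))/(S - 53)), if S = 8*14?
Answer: 1973832/59 ≈ 33455.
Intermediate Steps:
x(v) = 4
S = 112
((-5 + 50) + 39)*(402 + (-224 + x(-13))/(S - 53)) = ((-5 + 50) + 39)*(402 + (-224 + 4)/(112 - 53)) = (45 + 39)*(402 - 220/59) = 84*(402 - 220*1/59) = 84*(402 - 220/59) = 84*(23498/59) = 1973832/59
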